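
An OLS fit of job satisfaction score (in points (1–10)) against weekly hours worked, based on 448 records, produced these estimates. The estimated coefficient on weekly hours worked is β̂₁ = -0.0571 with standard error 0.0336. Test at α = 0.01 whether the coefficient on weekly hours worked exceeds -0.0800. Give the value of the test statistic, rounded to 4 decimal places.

H₀: β₁ = -0.0800 vs H₁: β₁ > -0.0800.
t = (β̂₁ − β₁⁰)/SE = (-0.0571 − (-0.0800)) / 0.0336 = 0.6815.
df = n − 2 = 448 − 2 = 446.
One-sided p ≈ 0.2479, which is ≥ 0.01, so fail to reject H₀.
The data do not give significant evidence that the true slope on weekly hours worked exceeds -0.0800 points (1–10) per unit.

t = 0.6815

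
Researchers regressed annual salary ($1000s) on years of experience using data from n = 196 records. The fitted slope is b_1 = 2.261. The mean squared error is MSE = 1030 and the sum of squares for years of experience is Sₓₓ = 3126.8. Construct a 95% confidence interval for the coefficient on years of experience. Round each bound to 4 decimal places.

SE(b_1) = √(MSE/Sₓₓ) = √(1030/3126.8) = 0.573943.
df = n − 2 = 194.
t* = t_{0.025, 194} = 1.972268.
Margin = t* × SE = 1.972268 × 0.573943 = 1.131969.
CI: 2.261 ± 1.131969 → (1.1290, 3.3930).
With 95% confidence, each one-unit increase in years of experience is associated with a change of between 1.1290 and 3.3930 $1000s in annual salary.

(1.1290, 3.3930)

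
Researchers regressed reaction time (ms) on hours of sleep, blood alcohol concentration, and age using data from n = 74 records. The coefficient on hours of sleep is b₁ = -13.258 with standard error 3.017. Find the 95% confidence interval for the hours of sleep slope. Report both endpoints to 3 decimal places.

df = n − k − 1 = 74 − 3 − 1 = 70.
t* = t_{0.025, 70} = 1.994437.
Margin = t* × SE = 1.994437 × 3.017 = 6.01722.
CI: -13.258 ± 6.01722 → (-19.275, -7.241).
With 95% confidence, each one-unit increase in hours of sleep is associated with a change of between -19.275 and -7.241 ms in reaction time, holding the other predictors fixed.

(-19.275, -7.241)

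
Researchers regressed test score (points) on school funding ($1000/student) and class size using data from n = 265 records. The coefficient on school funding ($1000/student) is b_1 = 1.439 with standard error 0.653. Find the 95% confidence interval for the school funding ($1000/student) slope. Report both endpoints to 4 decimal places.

(0.1532, 2.7248)

df = n − k − 1 = 265 − 2 − 1 = 262.
t* = t_{0.025, 262} = 1.96906.
Margin = t* × SE = 1.96906 × 0.653 = 1.285796.
CI: 1.439 ± 1.285796 → (0.1532, 2.7248).
With 95% confidence, each one-unit increase in school funding ($1000/student) is associated with a change of between 0.1532 and 2.7248 points in test score, holding the other predictors fixed.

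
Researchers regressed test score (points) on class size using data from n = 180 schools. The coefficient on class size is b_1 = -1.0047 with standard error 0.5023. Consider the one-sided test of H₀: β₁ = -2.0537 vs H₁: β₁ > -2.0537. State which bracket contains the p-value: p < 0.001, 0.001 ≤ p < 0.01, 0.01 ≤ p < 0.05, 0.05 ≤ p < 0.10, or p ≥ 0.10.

t = (-1.0047 − (-2.0537)) / 0.5023 = 2.088.
df = n − 2 = 180 − 2 = 178.
One-sided p = P(T_{178} > t) ≈ 0.0191.
So 0.01 ≤ p < 0.05.

0.01 ≤ p < 0.05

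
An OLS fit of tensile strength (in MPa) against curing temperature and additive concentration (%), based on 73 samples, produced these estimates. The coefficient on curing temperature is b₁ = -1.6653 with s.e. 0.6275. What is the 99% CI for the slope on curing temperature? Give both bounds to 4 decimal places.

df = n − k − 1 = 73 − 2 − 1 = 70.
t* = t_{0.005, 70} = 2.647905.
Margin = t* × SE = 2.647905 × 0.6275 = 1.661560.
CI: -1.6653 ± 1.661560 → (-3.3269, -0.0037).
With 99% confidence, each one-unit increase in curing temperature is associated with a change of between -3.3269 and -0.0037 MPa in tensile strength, holding the other predictors fixed.

(-3.3269, -0.0037)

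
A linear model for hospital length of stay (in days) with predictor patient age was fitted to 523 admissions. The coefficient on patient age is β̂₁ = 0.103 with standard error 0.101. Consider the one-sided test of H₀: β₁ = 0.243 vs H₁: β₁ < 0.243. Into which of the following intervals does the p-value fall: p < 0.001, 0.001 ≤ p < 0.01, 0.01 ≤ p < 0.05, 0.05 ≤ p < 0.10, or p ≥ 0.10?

0.05 ≤ p < 0.10

t = (0.103 − 0.243) / 0.101 = -1.386.
df = n − 2 = 523 − 2 = 521.
One-sided p = P(T_{521} < t) ≈ 0.0831.
So 0.05 ≤ p < 0.10.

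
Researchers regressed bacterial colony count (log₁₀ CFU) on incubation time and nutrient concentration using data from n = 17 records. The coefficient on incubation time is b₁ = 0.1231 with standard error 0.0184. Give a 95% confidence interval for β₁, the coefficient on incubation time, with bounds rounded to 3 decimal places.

(0.084, 0.163)

df = n − k − 1 = 17 − 2 − 1 = 14.
t* = t_{0.025, 14} = 2.144787.
Margin = t* × SE = 2.144787 × 0.0184 = 0.03946.
CI: 0.1231 ± 0.03946 → (0.084, 0.163).
With 95% confidence, each one-unit increase in incubation time is associated with a change of between 0.084 and 0.163 log₁₀ CFU in bacterial colony count, holding the other predictors fixed.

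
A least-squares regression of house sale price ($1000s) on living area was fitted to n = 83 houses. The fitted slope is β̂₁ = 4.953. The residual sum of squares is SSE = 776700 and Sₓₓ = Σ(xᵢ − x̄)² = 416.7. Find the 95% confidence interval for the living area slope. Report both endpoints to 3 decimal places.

(-4.592, 14.498)

MSE = SSE/(n − 2) = 776700/81 = 9588.89.
SE(β̂₁) = √(MSE/Sₓₓ) = √(9588.89/416.7) = 4.79703.
df = n − 2 = 81.
t* = t_{0.025, 81} = 1.989686.
Margin = t* × SE = 1.989686 × 4.79703 = 9.54458.
CI: 4.953 ± 9.54458 → (-4.592, 14.498).
With 95% confidence, each one-unit increase in living area is associated with a change of between -4.592 and 14.498 $1000s in house sale price.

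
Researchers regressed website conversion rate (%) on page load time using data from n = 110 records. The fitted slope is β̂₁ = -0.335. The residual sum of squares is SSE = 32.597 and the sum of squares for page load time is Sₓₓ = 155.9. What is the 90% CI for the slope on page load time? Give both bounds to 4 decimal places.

MSE = SSE/(n − 2) = 32.597/108 = 0.301824.
SE(β̂₁) = √(MSE/Sₓₓ) = √(0.301824/155.9) = 0.0440001.
df = n − 2 = 108.
t* = t_{0.05, 108} = 1.659085.
Margin = t* × SE = 1.659085 × 0.0440001 = 0.073000.
CI: -0.335 ± 0.073000 → (-0.4080, -0.2620).
With 90% confidence, each one-unit increase in page load time is associated with a change of between -0.4080 and -0.2620 % in website conversion rate.

(-0.4080, -0.2620)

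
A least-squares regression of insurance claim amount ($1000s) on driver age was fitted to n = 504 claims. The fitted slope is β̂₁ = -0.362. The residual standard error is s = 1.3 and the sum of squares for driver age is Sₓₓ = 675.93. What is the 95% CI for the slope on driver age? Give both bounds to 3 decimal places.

(-0.460, -0.264)

SE(β̂₁) = s/√Sₓₓ = 1.3/√675.93 = 0.0500026.
df = n − 2 = 502.
t* = t_{0.025, 502} = 1.964701.
Margin = t* × SE = 1.964701 × 0.0500026 = 0.09824.
CI: -0.362 ± 0.09824 → (-0.460, -0.264).
With 95% confidence, each one-unit increase in driver age is associated with a change of between -0.460 and -0.264 $1000s in insurance claim amount.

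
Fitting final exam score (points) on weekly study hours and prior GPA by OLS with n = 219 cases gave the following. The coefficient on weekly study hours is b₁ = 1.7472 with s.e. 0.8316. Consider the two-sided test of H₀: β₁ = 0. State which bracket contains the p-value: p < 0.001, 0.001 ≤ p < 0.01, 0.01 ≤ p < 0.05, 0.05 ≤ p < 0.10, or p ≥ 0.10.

0.01 ≤ p < 0.05

t = 1.7472 / 0.8316 = 2.101.
df = n − k − 1 = 219 − 2 − 1 = 216.
Two-sided p = 2·P(T_{216} > |t|) ≈ 0.0368.
So 0.01 ≤ p < 0.05.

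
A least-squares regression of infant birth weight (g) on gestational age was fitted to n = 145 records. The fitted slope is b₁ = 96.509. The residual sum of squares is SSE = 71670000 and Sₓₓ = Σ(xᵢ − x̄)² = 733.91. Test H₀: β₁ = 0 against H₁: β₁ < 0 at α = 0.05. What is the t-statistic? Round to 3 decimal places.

t = 3.693

MSE = SSE/(n − 2) = 71670000/143 = 501189.
SE(b₁) = √(MSE/Sₓₓ) = √(501189/733.91) = 26.1324.
t = 96.509 / 26.1324 = 3.693.
df = n − 2 = 143.
One-sided p ≈ 0.9998, which is ≥ 0.05, so fail to reject H₀.
The data do not give significant evidence that the true slope on gestational age is negative.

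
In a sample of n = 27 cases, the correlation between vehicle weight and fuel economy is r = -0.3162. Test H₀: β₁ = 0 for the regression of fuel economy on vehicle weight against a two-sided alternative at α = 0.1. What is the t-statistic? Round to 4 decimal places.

t = r·√(n − 2)/√(1 − r²) = -0.3162·√25/√0.900018 = -1.6665.
df = n − 2 = 25.
Two-sided p ≈ 0.1081, which is ≥ 0.1, so fail to reject H₀.
The data do not give significant evidence of a linear association between vehicle weight and fuel economy.

t = -1.6665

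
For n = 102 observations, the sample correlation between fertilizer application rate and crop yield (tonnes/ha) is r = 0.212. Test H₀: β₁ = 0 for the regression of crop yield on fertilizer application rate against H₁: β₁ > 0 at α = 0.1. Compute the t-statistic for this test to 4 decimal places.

t = r·√(n − 2)/√(1 − r²) = 0.212·√100/√0.955056 = 2.1693.
df = n − 2 = 100.
One-sided p ≈ 0.0162, which is < 0.1, so reject H₀.
There is evidence of a linear association between fertilizer application rate and crop yield.

t = 2.1693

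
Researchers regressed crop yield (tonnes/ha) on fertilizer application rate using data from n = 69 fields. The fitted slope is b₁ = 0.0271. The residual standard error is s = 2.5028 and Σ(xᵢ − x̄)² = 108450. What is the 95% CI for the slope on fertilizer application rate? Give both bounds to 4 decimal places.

SE(b₁) = s/√Sₓₓ = 2.5028/√108450 = 0.00759996.
df = n − 2 = 67.
t* = t_{0.025, 67} = 1.996008.
Margin = t* × SE = 1.996008 × 0.00759996 = 0.015170.
CI: 0.0271 ± 0.015170 → (0.0119, 0.0423).
With 95% confidence, each one-unit increase in fertilizer application rate is associated with a change of between 0.0119 and 0.0423 tonnes/ha in crop yield.

(0.0119, 0.0423)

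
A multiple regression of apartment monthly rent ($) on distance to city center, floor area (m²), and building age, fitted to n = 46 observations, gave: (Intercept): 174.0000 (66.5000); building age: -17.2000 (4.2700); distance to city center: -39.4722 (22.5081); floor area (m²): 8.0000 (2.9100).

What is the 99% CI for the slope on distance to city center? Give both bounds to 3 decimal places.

(-100.201, 21.256)

Read off: b = -39.4722, SE = 22.5081 for distance to city center.
df = n − k − 1 = 46 − 3 − 1 = 42.
t* = t_{0.005, 42} = 2.698066.
Margin = t* × SE = 2.698066 × 22.5081 = 60.72834.
CI: -39.4722 ± 60.72834 → (-100.201, 21.256).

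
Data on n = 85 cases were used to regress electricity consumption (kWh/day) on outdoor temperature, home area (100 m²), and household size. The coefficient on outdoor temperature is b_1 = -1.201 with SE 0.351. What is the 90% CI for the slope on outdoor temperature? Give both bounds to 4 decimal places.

df = n − k − 1 = 85 − 3 − 1 = 81.
t* = t_{0.05, 81} = 1.663884.
Margin = t* × SE = 1.663884 × 0.351 = 0.584023.
CI: -1.201 ± 0.584023 → (-1.7850, -0.6170).
With 90% confidence, each one-unit increase in outdoor temperature is associated with a change of between -1.7850 and -0.6170 kWh/day in electricity consumption, holding the other predictors fixed.

(-1.7850, -0.6170)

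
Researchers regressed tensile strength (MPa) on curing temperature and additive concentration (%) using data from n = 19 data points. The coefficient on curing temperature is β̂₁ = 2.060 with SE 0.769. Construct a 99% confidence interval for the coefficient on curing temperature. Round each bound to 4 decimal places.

(-0.1861, 4.3061)

df = n − k − 1 = 19 − 2 − 1 = 16.
t* = t_{0.005, 16} = 2.920782.
Margin = t* × SE = 2.920782 × 0.769 = 2.246081.
CI: 2.060 ± 2.246081 → (-0.1861, 4.3061).
With 99% confidence, each one-unit increase in curing temperature is associated with a change of between -0.1861 and 4.3061 MPa in tensile strength, holding the other predictors fixed.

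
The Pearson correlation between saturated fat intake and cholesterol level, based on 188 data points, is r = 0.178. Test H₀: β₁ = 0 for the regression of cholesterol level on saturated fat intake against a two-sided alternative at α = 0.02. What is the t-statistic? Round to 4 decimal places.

t = 2.4670

t = r·√(n − 2)/√(1 − r²) = 0.178·√186/√0.968316 = 2.4670.
df = n − 2 = 186.
Two-sided p ≈ 0.0145, which is < 0.02, so reject H₀.
There is evidence of a linear association between saturated fat intake and cholesterol level.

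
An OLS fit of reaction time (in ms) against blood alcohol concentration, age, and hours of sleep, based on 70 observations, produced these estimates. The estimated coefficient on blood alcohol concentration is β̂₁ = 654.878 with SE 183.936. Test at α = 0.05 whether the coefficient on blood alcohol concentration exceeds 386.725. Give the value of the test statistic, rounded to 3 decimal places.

H₀: β₁ = 386.725 vs H₁: β₁ > 386.725.
t = (β̂₁ − β₁⁰)/SE = (654.878 − 386.725) / 183.936 = 1.458.
df = n − k − 1 = 70 − 3 − 1 = 66.
One-sided p ≈ 0.0748, which is ≥ 0.05, so fail to reject H₀.
The data do not give significant evidence that the true slope on blood alcohol concentration exceeds 386.725 ms per unit, holding the other predictors fixed.

t = 1.458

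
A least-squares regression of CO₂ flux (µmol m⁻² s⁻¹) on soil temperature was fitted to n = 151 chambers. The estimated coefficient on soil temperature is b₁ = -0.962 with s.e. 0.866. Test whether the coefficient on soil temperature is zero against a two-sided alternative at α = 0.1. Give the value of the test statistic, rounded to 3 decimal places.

t = -1.111

H₀: β₁ = 0 vs H₁: β₁ ≠ 0.
t = (b₁ − β₁⁰)/SE = -0.962 / 0.866 = -1.111.
df = n − 2 = 151 − 2 = 149.
Two-sided p ≈ 0.2684, which is ≥ 0.1, so fail to reject H₀.
The data do not give significant evidence of an association between soil temperature and CO₂ flux.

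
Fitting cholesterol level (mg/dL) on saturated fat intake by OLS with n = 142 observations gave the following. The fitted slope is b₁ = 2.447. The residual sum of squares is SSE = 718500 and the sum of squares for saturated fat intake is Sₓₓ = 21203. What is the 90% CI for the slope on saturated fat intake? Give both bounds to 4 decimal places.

(1.6324, 3.2616)

MSE = SSE/(n − 2) = 718500/140 = 5132.14.
SE(b₁) = √(MSE/Sₓₓ) = √(5132.14/21203) = 0.491984.
df = n − 2 = 140.
t* = t_{0.05, 140} = 1.655811.
Margin = t* × SE = 1.655811 × 0.491984 = 0.814632.
CI: 2.447 ± 0.814632 → (1.6324, 3.2616).
With 90% confidence, each one-unit increase in saturated fat intake is associated with a change of between 1.6324 and 3.2616 mg/dL in cholesterol level.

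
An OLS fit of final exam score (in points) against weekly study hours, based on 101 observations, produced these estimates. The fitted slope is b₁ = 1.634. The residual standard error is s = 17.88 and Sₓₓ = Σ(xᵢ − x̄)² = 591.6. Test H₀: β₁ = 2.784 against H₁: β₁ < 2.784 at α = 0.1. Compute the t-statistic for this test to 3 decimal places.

SE(b₁) = s/√Sₓₓ = 17.88/√591.6 = 0.735112.
t = (1.634 − 2.784) / 0.735112 = -1.564.
df = n − 2 = 99.
One-sided p ≈ 0.0605, which is < 0.1, so reject H₀.
There is evidence that the true slope on weekly study hours is below 2.784 points per unit.

t = -1.564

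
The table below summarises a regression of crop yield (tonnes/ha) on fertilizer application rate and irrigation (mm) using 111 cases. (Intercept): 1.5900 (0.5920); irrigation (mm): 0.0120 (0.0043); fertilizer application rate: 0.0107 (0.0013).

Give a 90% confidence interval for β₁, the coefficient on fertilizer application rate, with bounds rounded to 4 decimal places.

(0.0085, 0.0129)

Read off: b = 0.0107, SE = 0.0013 for fertilizer application rate.
df = n − k − 1 = 111 − 2 − 1 = 108.
t* = t_{0.05, 108} = 1.659085.
Margin = t* × SE = 1.659085 × 0.0013 = 0.002157.
CI: 0.0107 ± 0.002157 → (0.0085, 0.0129).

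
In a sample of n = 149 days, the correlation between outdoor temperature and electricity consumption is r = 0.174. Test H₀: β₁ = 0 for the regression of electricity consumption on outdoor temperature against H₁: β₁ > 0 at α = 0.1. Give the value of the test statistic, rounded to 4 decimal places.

t = r·√(n − 2)/√(1 − r²) = 0.174·√147/√0.969724 = 2.1423.
df = n − 2 = 147.
One-sided p ≈ 0.0169, which is < 0.1, so reject H₀.
There is evidence of a linear association between outdoor temperature and electricity consumption.

t = 2.1423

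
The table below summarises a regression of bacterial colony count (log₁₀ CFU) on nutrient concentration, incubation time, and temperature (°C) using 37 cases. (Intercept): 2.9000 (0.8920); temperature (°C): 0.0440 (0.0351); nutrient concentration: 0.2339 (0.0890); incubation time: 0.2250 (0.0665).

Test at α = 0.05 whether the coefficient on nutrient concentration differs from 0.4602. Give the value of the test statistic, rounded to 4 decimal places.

t = -2.5427

Read off: b = 0.2339, SE = 0.0890 for nutrient concentration.
H₀: β₁ = 0.4602 vs H₁: β₁ ≠ 0.4602.
t = (0.2339 − 0.4602) / 0.0890 = -2.5427.
df = n − k − 1 = 37 − 3 − 1 = 33.
Two-sided p ≈ 0.0159, which is < 0.05, so reject H₀.
There is evidence that the true slope on nutrient concentration differs from 0.4602 log₁₀ CFU per unit, holding the other predictors fixed.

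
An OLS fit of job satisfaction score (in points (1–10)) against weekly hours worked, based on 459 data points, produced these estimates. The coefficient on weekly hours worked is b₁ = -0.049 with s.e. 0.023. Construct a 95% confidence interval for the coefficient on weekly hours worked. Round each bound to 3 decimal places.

df = n − 2 = 459 − 2 = 457.
t* = t_{0.025, 457} = 1.965168.
Margin = t* × SE = 1.965168 × 0.023 = 0.04520.
CI: -0.049 ± 0.04520 → (-0.094, -0.004).
With 95% confidence, each one-unit increase in weekly hours worked is associated with a change of between -0.094 and -0.004 points (1–10) in job satisfaction score.

(-0.094, -0.004)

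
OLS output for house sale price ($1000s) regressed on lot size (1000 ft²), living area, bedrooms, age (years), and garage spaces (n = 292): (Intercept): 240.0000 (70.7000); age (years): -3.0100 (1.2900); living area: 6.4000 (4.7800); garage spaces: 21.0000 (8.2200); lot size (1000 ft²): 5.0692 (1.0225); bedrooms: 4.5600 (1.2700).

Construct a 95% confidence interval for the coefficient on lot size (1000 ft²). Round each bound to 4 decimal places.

Read off: b = 5.0692, SE = 1.0225 for lot size (1000 ft²).
df = n − k − 1 = 292 − 5 − 1 = 286.
t* = t_{0.025, 286} = 1.968293.
Margin = t* × SE = 1.968293 × 1.0225 = 2.012580.
CI: 5.0692 ± 2.012580 → (3.0566, 7.0818).

(3.0566, 7.0818)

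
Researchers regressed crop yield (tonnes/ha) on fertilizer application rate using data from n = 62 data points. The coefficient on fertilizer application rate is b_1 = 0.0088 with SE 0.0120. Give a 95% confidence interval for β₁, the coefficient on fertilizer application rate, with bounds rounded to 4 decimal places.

(-0.0152, 0.0328)

df = n − 2 = 62 − 2 = 60.
t* = t_{0.025, 60} = 2.000298.
Margin = t* × SE = 2.000298 × 0.0120 = 0.024004.
CI: 0.0088 ± 0.024004 → (-0.0152, 0.0328).
With 95% confidence, each one-unit increase in fertilizer application rate is associated with a change of between -0.0152 and 0.0328 tonnes/ha in crop yield.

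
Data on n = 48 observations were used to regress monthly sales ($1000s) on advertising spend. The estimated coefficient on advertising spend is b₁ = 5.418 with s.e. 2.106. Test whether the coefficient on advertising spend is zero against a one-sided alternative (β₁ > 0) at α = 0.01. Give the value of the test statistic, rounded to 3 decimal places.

H₀: β₁ = 0 vs H₁: β₁ > 0.
t = (b₁ − β₁⁰)/SE = 5.418 / 2.106 = 2.573.
df = n − 2 = 48 − 2 = 46.
One-sided p ≈ 0.0067, which is < 0.01, so reject H₀.
There is evidence that the true slope on advertising spend is positive.

t = 2.573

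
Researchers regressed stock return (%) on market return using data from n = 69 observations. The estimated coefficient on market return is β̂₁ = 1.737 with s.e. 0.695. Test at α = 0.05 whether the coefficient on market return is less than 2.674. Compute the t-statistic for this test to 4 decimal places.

H₀: β₁ = 2.674 vs H₁: β₁ < 2.674.
t = (β̂₁ − β₁⁰)/SE = (1.737 − 2.674) / 0.695 = -1.3482.
df = n − 2 = 69 − 2 = 67.
One-sided p ≈ 0.0911, which is ≥ 0.05, so fail to reject H₀.
The data do not give significant evidence that the true slope on market return is below 2.674 % per unit.

t = -1.3482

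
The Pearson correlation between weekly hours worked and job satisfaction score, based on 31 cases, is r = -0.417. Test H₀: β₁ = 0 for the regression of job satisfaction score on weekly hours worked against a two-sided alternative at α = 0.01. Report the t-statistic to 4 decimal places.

t = r·√(n − 2)/√(1 − r²) = -0.417·√29/√0.826111 = -2.4707.
df = n − 2 = 29.
Two-sided p ≈ 0.0196, which is ≥ 0.01, so fail to reject H₀.
The data do not give significant evidence of a linear association between weekly hours worked and job satisfaction score.

t = -2.4707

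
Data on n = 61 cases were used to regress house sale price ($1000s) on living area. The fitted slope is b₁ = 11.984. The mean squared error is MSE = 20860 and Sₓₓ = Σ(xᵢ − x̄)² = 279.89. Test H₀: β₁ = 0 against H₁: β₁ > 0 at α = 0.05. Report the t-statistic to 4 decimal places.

SE(b₁) = √(MSE/Sₓₓ) = √(20860/279.89) = 8.63303.
t = 11.984 / 8.63303 = 1.3882.
df = n − 2 = 59.
One-sided p ≈ 0.0852, which is ≥ 0.05, so fail to reject H₀.
The data do not give significant evidence that the true slope on living area is positive.

t = 1.3882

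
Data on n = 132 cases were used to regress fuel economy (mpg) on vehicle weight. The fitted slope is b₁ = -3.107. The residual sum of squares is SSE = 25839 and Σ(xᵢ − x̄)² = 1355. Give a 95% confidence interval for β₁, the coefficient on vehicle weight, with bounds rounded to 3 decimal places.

(-3.865, -2.349)

MSE = SSE/(n − 2) = 25839/130 = 198.762.
SE(b₁) = √(MSE/Sₓₓ) = √(198.762/1355) = 0.382998.
df = n − 2 = 130.
t* = t_{0.025, 130} = 1.97838.
Margin = t* × SE = 1.97838 × 0.382998 = 0.75772.
CI: -3.107 ± 0.75772 → (-3.865, -2.349).
With 95% confidence, each one-unit increase in vehicle weight is associated with a change of between -3.865 and -2.349 mpg in fuel economy.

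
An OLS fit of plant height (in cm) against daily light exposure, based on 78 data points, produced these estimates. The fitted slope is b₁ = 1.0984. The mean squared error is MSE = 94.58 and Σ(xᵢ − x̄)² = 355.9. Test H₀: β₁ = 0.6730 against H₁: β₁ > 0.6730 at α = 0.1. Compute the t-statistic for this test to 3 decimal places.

SE(b₁) = √(MSE/Sₓₓ) = √(94.58/355.9) = 0.515508.
t = (1.0984 − 0.6730) / 0.515508 = 0.825.
df = n − 2 = 76.
One-sided p ≈ 0.2059, which is ≥ 0.1, so fail to reject H₀.
The data do not give significant evidence that the true slope on daily light exposure exceeds 0.6730 cm per unit.

t = 0.825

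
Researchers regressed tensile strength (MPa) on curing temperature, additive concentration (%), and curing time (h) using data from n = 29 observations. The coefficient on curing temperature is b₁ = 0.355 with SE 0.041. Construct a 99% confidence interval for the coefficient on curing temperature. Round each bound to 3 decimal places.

(0.241, 0.469)

df = n − k − 1 = 29 − 3 − 1 = 25.
t* = t_{0.005, 25} = 2.787436.
Margin = t* × SE = 2.787436 × 0.041 = 0.11428.
CI: 0.355 ± 0.11428 → (0.241, 0.469).
With 99% confidence, each one-unit increase in curing temperature is associated with a change of between 0.241 and 0.469 MPa in tensile strength, holding the other predictors fixed.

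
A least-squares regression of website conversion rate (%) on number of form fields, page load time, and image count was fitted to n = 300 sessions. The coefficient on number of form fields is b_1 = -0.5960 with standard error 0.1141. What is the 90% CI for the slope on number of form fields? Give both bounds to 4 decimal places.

(-0.7843, -0.4077)

df = n − k − 1 = 300 − 3 − 1 = 296.
t* = t_{0.05, 296} = 1.650018.
Margin = t* × SE = 1.650018 × 0.1141 = 0.188267.
CI: -0.5960 ± 0.188267 → (-0.7843, -0.4077).
With 90% confidence, each one-unit increase in number of form fields is associated with a change of between -0.7843 and -0.4077 % in website conversion rate, holding the other predictors fixed.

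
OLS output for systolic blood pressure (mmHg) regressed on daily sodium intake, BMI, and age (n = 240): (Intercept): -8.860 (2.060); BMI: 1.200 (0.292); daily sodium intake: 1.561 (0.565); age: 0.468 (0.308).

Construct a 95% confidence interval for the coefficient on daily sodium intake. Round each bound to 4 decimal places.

(0.4479, 2.6741)

Read off: b = 1.561, SE = 0.565 for daily sodium intake.
df = n − k − 1 = 240 − 3 − 1 = 236.
t* = t_{0.025, 236} = 1.970067.
Margin = t* × SE = 1.970067 × 0.565 = 1.113088.
CI: 1.561 ± 1.113088 → (0.4479, 2.6741).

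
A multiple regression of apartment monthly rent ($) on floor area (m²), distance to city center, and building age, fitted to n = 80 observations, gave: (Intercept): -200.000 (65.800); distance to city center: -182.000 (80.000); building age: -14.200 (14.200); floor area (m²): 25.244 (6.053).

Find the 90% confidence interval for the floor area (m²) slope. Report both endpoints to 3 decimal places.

Read off: b = 25.244, SE = 6.053 for floor area (m²).
df = n − k − 1 = 80 − 3 − 1 = 76.
t* = t_{0.05, 76} = 1.665151.
Margin = t* × SE = 1.665151 × 6.053 = 10.07916.
CI: 25.244 ± 10.07916 → (15.165, 35.323).

(15.165, 35.323)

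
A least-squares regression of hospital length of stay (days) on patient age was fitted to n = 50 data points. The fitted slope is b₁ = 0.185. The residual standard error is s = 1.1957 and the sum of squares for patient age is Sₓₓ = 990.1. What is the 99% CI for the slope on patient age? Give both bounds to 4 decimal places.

SE(b₁) = s/√Sₓₓ = 1.1957/√990.1 = 0.0379999.
df = n − 2 = 48.
t* = t_{0.005, 48} = 2.682204.
Margin = t* × SE = 2.682204 × 0.0379999 = 0.101924.
CI: 0.185 ± 0.101924 → (0.0831, 0.2869).
With 99% confidence, each one-unit increase in patient age is associated with a change of between 0.0831 and 0.2869 days in hospital length of stay.

(0.0831, 0.2869)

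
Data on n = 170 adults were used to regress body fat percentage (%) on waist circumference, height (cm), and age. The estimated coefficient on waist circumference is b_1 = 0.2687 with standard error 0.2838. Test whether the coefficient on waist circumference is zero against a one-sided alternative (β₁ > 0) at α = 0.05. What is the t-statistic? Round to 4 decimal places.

H₀: β₁ = 0 vs H₁: β₁ > 0.
t = (b_1 − β₁⁰)/SE = 0.2687 / 0.2838 = 0.9468.
df = n − k − 1 = 170 − 3 − 1 = 166.
One-sided p ≈ 0.1726, which is ≥ 0.05, so fail to reject H₀.
The data do not give significant evidence that the true slope on waist circumference is positive, holding the other predictors fixed.

t = 0.9468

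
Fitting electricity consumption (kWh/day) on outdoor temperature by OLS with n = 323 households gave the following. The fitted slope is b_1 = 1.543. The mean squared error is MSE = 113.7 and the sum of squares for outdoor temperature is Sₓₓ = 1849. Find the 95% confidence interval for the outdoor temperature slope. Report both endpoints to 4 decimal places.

(1.0551, 2.0309)

SE(b_1) = √(MSE/Sₓₓ) = √(113.7/1849) = 0.247977.
df = n − 2 = 321.
t* = t_{0.025, 321} = 1.967382.
Margin = t* × SE = 1.967382 × 0.247977 = 0.487866.
CI: 1.543 ± 0.487866 → (1.0551, 2.0309).
With 95% confidence, each one-unit increase in outdoor temperature is associated with a change of between 1.0551 and 2.0309 kWh/day in electricity consumption.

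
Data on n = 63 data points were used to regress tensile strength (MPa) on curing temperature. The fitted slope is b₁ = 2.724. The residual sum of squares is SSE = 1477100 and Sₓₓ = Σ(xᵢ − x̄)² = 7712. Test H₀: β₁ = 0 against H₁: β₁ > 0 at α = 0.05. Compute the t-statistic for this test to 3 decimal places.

MSE = SSE/(n − 2) = 1477100/61 = 24214.8.
SE(b₁) = √(MSE/Sₓₓ) = √(24214.8/7712) = 1.77197.
t = 2.724 / 1.77197 = 1.537.
df = n − 2 = 61.
One-sided p ≈ 0.0647, which is ≥ 0.05, so fail to reject H₀.
The data do not give significant evidence that the true slope on curing temperature is positive.

t = 1.537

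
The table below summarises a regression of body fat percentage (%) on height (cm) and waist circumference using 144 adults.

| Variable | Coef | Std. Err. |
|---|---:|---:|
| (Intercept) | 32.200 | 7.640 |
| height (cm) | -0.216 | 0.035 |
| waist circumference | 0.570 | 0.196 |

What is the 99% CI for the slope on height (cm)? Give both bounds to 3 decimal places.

Read off: b = -0.216, SE = 0.035 for height (cm).
df = n − k − 1 = 144 − 2 − 1 = 141.
t* = t_{0.005, 141} = 2.611147.
Margin = t* × SE = 2.611147 × 0.035 = 0.09139.
CI: -0.216 ± 0.09139 → (-0.307, -0.125).

(-0.307, -0.125)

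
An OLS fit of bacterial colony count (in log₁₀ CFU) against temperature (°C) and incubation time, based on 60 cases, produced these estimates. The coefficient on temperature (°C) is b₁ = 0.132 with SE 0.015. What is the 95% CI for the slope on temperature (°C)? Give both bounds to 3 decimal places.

df = n − k − 1 = 60 − 2 − 1 = 57.
t* = t_{0.025, 57} = 2.002465.
Margin = t* × SE = 2.002465 × 0.015 = 0.03004.
CI: 0.132 ± 0.03004 → (0.102, 0.162).
With 95% confidence, each one-unit increase in temperature (°C) is associated with a change of between 0.102 and 0.162 log₁₀ CFU in bacterial colony count, holding the other predictors fixed.

(0.102, 0.162)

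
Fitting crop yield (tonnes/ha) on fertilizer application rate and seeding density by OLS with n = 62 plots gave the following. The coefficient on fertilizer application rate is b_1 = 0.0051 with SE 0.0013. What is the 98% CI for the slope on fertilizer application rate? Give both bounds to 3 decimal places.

(0.002, 0.008)

df = n − k − 1 = 62 − 2 − 1 = 59.
t* = t_{0.01, 59} = 2.391229.
Margin = t* × SE = 2.391229 × 0.0013 = 0.00311.
CI: 0.0051 ± 0.00311 → (0.002, 0.008).
With 98% confidence, each one-unit increase in fertilizer application rate is associated with a change of between 0.002 and 0.008 tonnes/ha in crop yield, holding the other predictors fixed.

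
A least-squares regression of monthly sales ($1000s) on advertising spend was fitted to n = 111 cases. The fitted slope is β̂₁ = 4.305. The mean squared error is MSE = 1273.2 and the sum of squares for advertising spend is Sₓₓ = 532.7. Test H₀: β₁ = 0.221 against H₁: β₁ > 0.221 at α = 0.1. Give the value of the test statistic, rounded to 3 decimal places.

SE(β̂₁) = √(MSE/Sₓₓ) = √(1273.2/532.7) = 1.54599.
t = (4.305 − 0.221) / 1.54599 = 2.642.
df = n − 2 = 109.
One-sided p ≈ 0.0047, which is < 0.1, so reject H₀.
There is evidence that the true slope on advertising spend exceeds 0.221 $1000s per unit.

t = 2.642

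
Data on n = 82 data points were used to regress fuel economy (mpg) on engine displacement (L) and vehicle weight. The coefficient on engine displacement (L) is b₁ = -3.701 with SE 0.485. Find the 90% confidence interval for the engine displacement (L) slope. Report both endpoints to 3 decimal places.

(-4.508, -2.894)

df = n − k − 1 = 82 − 2 − 1 = 79.
t* = t_{0.05, 79} = 1.664371.
Margin = t* × SE = 1.664371 × 0.485 = 0.80722.
CI: -3.701 ± 0.80722 → (-4.508, -2.894).
With 90% confidence, each one-unit increase in engine displacement (L) is associated with a change of between -4.508 and -2.894 mpg in fuel economy, holding the other predictors fixed.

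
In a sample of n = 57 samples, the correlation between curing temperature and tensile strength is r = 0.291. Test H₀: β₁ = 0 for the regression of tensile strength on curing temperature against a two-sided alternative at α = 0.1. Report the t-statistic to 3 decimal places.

t = 2.256

t = r·√(n − 2)/√(1 − r²) = 0.291·√55/√0.915319 = 2.256.
df = n − 2 = 55.
Two-sided p ≈ 0.0281, which is < 0.1, so reject H₀.
There is evidence of a linear association between curing temperature and tensile strength.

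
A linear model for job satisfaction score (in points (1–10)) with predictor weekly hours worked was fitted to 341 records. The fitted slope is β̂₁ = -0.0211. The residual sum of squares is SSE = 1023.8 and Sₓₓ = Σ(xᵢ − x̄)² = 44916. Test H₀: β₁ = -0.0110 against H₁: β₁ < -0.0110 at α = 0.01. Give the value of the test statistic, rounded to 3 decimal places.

t = -1.232

MSE = SSE/(n − 2) = 1023.8/339 = 3.02006.
SE(β̂₁) = √(MSE/Sₓₓ) = √(3.02006/44916) = 0.00819987.
t = (-0.0211 − (-0.0110)) / 0.00819987 = -1.232.
df = n − 2 = 339.
One-sided p ≈ 0.1095, which is ≥ 0.01, so fail to reject H₀.
The data do not give significant evidence that the true slope on weekly hours worked is below -0.0110 points (1–10) per unit.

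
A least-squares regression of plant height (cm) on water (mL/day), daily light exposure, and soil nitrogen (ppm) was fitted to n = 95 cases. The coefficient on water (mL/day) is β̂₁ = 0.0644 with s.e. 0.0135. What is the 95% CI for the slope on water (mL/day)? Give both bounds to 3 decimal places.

df = n − k − 1 = 95 − 3 − 1 = 91.
t* = t_{0.025, 91} = 1.986377.
Margin = t* × SE = 1.986377 × 0.0135 = 0.02682.
CI: 0.0644 ± 0.02682 → (0.038, 0.091).
With 95% confidence, each one-unit increase in water (mL/day) is associated with a change of between 0.038 and 0.091 cm in plant height, holding the other predictors fixed.

(0.038, 0.091)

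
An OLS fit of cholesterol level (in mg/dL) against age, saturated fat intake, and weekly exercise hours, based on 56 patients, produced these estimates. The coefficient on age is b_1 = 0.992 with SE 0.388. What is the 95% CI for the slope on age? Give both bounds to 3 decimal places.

(0.213, 1.771)

df = n − k − 1 = 56 − 3 − 1 = 52.
t* = t_{0.025, 52} = 2.006647.
Margin = t* × SE = 2.006647 × 0.388 = 0.77858.
CI: 0.992 ± 0.77858 → (0.213, 1.771).
With 95% confidence, each one-unit increase in age is associated with a change of between 0.213 and 1.771 mg/dL in cholesterol level, holding the other predictors fixed.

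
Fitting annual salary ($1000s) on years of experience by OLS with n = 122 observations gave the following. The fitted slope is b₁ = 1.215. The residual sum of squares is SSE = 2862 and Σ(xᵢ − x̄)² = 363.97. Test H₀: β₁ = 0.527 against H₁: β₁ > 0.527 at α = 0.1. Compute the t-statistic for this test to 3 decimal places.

MSE = SSE/(n − 2) = 2862/120 = 23.85.
SE(b₁) = √(MSE/Sₓₓ) = √(23.85/363.97) = 0.255983.
t = (1.215 − 0.527) / 0.255983 = 2.688.
df = n − 2 = 120.
One-sided p ≈ 0.0041, which is < 0.1, so reject H₀.
There is evidence that the true slope on years of experience exceeds 0.527 $1000s per unit.

t = 2.688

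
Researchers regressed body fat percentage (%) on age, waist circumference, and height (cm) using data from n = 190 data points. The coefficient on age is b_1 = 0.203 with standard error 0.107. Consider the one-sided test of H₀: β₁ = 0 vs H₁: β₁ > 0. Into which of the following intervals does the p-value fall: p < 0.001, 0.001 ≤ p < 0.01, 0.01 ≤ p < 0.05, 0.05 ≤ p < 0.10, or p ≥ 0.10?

t = 0.203 / 0.107 = 1.897.
df = n − k − 1 = 190 − 3 − 1 = 186.
One-sided p = P(T_{186} > t) ≈ 0.0297.
So 0.01 ≤ p < 0.05.

0.01 ≤ p < 0.05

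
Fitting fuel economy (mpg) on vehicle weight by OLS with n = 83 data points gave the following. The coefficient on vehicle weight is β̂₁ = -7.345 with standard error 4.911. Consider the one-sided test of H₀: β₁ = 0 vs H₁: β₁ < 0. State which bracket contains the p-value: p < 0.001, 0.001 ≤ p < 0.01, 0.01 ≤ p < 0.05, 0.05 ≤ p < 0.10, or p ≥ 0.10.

t = -7.345 / 4.911 = -1.496.
df = n − 2 = 83 − 2 = 81.
One-sided p = P(T_{81} < t) ≈ 0.0693.
So 0.05 ≤ p < 0.10.

0.05 ≤ p < 0.10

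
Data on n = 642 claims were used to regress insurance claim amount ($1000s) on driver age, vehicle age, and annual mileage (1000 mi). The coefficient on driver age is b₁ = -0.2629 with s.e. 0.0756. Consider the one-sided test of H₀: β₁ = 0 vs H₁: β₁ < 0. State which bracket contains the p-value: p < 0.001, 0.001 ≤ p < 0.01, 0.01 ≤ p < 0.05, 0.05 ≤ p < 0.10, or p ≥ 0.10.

p < 0.001

t = -0.2629 / 0.0756 = -3.478.
df = n − k − 1 = 642 − 3 − 1 = 638.
One-sided p = P(T_{638} < t) ≈ 0.0003.
So p < 0.001.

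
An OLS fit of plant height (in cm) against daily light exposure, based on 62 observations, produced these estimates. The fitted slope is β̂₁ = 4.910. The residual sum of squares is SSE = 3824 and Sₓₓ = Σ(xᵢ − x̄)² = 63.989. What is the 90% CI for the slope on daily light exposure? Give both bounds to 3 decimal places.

(3.243, 6.577)

MSE = SSE/(n − 2) = 3824/60 = 63.7333.
SE(β̂₁) = √(MSE/Sₓₓ) = √(63.7333/63.989) = 0.998.
df = n − 2 = 60.
t* = t_{0.05, 60} = 1.670649.
Margin = t* × SE = 1.670649 × 0.998 = 1.66731.
CI: 4.910 ± 1.66731 → (3.243, 6.577).
With 90% confidence, each one-unit increase in daily light exposure is associated with a change of between 3.243 and 6.577 cm in plant height.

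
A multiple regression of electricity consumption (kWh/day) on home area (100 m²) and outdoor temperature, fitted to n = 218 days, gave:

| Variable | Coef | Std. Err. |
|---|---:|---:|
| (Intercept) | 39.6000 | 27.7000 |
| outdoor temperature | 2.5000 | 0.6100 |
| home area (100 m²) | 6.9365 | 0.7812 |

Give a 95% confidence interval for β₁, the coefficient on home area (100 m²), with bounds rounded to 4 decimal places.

Read off: b = 6.9365, SE = 0.7812 for home area (100 m²).
df = n − k − 1 = 218 − 2 − 1 = 215.
t* = t_{0.025, 215} = 1.971059.
Margin = t* × SE = 1.971059 × 0.7812 = 1.539791.
CI: 6.9365 ± 1.539791 → (5.3967, 8.4763).

(5.3967, 8.4763)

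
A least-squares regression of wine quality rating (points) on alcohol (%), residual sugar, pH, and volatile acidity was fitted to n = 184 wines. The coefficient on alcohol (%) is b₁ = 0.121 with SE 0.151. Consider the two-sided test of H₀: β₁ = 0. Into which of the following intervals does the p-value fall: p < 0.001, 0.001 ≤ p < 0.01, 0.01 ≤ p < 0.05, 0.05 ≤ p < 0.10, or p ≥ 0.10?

t = 0.121 / 0.151 = 0.801.
df = n − k − 1 = 184 − 4 − 1 = 179.
Two-sided p = 2·P(T_{179} > |t|) ≈ 0.4240.
So p ≥ 0.10.

p ≥ 0.10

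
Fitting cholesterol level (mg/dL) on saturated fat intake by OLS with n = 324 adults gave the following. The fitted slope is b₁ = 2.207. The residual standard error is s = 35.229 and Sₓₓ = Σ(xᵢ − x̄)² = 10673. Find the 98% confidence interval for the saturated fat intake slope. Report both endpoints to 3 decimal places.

SE(b₁) = s/√Sₓₓ = 35.229/√10673 = 0.341002.
df = n − 2 = 322.
t* = t_{0.01, 322} = 2.337984.
Margin = t* × SE = 2.337984 × 0.341002 = 0.79726.
CI: 2.207 ± 0.79726 → (1.410, 3.004).
With 98% confidence, each one-unit increase in saturated fat intake is associated with a change of between 1.410 and 3.004 mg/dL in cholesterol level.

(1.410, 3.004)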